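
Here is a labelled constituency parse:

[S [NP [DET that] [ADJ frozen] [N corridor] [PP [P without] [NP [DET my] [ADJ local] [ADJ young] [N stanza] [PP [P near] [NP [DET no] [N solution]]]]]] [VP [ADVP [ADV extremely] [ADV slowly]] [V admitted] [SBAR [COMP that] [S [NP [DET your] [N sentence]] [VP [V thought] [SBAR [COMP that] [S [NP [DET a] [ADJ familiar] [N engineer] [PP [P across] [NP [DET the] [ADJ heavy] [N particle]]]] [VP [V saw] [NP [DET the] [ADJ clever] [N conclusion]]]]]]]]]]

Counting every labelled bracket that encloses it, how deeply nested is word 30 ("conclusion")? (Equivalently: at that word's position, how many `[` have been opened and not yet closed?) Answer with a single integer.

The word sits inside N, which is inside NP, inside VP, inside S, inside SBAR, inside VP, inside S, inside SBAR, inside VP, inside S — 10 brackets in all.

10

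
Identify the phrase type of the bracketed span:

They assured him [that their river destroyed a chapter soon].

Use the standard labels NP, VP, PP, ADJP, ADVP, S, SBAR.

SBAR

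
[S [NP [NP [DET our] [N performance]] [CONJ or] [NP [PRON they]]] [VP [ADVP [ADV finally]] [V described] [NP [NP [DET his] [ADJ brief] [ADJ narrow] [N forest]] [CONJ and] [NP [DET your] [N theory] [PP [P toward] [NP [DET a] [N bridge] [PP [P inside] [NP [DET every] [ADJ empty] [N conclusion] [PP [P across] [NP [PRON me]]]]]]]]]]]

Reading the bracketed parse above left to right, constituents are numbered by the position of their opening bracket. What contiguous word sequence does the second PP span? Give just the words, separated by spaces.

In left-to-right order the PP constituents are "toward a bridge inside every empty conclusion across me"; "inside every empty conclusion across me"; "across me". Number 2 is "inside every empty conclusion across me".

inside every empty conclusion across me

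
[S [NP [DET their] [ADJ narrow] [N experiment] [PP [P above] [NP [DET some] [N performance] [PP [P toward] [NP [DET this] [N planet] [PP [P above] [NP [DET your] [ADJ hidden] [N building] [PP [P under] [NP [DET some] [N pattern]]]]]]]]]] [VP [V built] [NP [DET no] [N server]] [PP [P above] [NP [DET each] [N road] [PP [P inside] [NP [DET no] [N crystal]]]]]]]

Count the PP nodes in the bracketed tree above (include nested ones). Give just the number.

The PP constituents are: [PP above some performance toward this planet above your hidden building under some pattern]; [PP toward this planet above your hidden building under some pattern]; [PP above your hidden building under some pattern]; [PP under some pattern]; [PP above each road inside no crystal]; [PP inside no crystal]. Total: 6.

6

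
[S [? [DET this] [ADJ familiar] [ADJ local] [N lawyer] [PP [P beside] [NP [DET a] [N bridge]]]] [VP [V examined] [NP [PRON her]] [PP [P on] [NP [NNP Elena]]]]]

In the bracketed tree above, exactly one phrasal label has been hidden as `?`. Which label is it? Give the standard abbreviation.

NP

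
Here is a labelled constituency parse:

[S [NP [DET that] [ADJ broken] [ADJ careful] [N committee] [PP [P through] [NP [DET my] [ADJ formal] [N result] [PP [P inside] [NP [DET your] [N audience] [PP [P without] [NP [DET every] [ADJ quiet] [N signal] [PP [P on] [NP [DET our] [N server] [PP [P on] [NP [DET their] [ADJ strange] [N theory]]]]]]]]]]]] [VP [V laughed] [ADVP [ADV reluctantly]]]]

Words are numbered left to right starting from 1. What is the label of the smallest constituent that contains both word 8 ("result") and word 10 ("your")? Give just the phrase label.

NP

The smallest bracket enclosing both words is [NP my formal result inside your audience without every quiet signal on our server on their strange theory], so the label is NP.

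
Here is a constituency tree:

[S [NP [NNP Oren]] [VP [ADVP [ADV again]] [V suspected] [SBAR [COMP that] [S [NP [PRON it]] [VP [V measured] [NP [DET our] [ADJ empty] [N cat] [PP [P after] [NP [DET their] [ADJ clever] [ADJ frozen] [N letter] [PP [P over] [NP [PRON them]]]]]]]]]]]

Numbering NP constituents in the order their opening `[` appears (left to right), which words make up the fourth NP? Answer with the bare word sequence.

their clever frozen letter over them

The NP opening brackets appear, in order, over: "Oren"; "it"; "our empty cat after their clever frozen letter over them"; "their clever frozen letter over them"; "them". The fourth one spans "their clever frozen letter over them".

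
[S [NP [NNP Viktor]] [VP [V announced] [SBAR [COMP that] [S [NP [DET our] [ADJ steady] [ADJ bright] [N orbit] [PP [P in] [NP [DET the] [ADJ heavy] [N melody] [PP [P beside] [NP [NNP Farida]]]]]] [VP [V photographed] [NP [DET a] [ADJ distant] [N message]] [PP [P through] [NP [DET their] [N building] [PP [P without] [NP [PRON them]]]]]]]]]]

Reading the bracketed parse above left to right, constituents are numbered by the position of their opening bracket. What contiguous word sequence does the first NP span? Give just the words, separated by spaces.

Viktor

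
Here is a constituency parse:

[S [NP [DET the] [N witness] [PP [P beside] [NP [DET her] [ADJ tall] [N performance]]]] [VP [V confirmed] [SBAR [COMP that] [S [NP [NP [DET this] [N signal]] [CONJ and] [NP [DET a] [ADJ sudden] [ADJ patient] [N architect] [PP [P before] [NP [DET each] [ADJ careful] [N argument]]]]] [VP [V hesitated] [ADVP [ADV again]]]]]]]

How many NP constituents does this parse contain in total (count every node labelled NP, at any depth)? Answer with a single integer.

The NP constituents are: [NP the witness beside her tall performance]; [NP her tall performance]; [NP this signal and a sudden patient architect before each careful argument]; [NP this signal]; [NP a sudden patient architect before each careful argument]; [NP each careful argument]. Total: 6.

6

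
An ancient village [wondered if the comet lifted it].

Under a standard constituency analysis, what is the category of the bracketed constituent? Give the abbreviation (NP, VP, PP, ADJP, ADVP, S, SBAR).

VP

The bracketed span "wondered if the comet lifted it" is headed by "wondered", making it a verb phrase (VP).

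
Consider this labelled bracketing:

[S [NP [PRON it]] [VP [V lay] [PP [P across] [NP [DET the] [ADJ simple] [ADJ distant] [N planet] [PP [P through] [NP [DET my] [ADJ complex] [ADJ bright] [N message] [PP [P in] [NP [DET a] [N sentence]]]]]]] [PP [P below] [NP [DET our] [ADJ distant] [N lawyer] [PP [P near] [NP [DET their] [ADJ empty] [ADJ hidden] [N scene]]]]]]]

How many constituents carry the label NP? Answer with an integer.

Scanning left to right, an opening `[NP` appears at word positions 1, 4, 9, 14, 17, 21 — 6 in total.

6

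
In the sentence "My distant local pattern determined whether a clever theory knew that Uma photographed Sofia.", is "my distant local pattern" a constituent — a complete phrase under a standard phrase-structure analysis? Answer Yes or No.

Yes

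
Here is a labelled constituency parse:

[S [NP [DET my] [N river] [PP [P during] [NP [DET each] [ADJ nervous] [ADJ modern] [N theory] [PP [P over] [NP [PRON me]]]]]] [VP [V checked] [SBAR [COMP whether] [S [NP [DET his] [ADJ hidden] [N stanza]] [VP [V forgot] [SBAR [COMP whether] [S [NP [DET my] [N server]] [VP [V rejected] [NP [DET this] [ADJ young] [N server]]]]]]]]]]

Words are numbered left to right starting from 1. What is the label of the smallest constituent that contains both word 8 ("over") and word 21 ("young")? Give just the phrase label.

S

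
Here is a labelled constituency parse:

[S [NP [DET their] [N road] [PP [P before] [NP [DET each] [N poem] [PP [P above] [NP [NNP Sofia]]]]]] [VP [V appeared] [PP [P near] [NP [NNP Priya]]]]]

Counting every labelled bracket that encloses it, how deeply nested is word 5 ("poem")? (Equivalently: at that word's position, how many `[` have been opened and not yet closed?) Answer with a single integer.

5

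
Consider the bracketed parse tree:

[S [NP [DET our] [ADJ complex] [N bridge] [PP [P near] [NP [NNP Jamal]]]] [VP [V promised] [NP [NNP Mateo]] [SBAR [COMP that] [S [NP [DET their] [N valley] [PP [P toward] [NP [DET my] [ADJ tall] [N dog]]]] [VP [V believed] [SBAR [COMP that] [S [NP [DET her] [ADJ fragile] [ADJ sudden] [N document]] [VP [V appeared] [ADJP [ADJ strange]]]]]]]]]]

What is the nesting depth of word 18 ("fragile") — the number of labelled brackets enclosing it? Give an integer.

9

Path from the root down to the word: S → VP → SBAR → S → VP → SBAR → S → NP → ADJ. That is 9 enclosing brackets.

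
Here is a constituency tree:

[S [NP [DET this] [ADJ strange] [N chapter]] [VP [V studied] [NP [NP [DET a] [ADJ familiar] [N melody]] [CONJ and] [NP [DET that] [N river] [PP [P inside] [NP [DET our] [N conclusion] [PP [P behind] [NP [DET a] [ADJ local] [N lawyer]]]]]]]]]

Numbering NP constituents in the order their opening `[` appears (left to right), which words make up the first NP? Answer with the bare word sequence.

this strange chapter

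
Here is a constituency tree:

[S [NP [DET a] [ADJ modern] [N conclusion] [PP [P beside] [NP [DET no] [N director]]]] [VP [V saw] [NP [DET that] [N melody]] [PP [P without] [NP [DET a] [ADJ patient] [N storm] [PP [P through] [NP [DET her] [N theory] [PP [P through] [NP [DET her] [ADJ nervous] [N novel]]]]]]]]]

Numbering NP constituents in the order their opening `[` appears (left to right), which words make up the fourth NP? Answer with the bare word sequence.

a patient storm through her theory through her nervous novel

In left-to-right order the NP constituents are "a modern conclusion beside no director"; "no director"; "that melody"; "a patient storm through her theory through her nervous novel"; "her theory through her nervous novel"; "her nervous novel". Number 4 is "a patient storm through her theory through her nervous novel".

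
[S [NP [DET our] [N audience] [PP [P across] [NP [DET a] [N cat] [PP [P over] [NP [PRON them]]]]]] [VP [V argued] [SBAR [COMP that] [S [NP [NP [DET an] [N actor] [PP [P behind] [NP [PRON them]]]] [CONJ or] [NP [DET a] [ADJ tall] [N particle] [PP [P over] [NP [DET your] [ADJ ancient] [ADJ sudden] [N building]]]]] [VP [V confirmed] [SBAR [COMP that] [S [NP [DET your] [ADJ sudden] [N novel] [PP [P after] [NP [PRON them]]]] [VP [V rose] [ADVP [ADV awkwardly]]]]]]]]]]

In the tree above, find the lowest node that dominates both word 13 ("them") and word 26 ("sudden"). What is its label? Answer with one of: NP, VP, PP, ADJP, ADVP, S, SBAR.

Word 13 lies under S → VP → SBAR → S → NP → NP → PP → NP → PRON; word 26 lies under S → VP → SBAR → S → VP → SBAR → S → NP → ADJ. The lowest shared node is the S.

S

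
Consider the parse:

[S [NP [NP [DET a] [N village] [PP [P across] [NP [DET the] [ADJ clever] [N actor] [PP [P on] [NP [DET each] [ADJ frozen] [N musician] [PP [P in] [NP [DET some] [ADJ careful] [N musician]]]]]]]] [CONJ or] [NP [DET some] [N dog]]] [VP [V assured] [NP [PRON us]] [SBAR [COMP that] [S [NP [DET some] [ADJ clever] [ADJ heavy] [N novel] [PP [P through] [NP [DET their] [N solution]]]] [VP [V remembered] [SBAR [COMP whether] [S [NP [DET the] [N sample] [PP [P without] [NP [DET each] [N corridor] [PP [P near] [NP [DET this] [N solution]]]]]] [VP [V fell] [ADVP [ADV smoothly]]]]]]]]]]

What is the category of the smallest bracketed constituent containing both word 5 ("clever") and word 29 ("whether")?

S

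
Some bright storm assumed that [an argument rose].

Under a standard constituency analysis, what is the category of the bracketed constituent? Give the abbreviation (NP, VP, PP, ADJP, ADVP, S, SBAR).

S

"rose" is the head of the bracketed span, so the span is a clause: S.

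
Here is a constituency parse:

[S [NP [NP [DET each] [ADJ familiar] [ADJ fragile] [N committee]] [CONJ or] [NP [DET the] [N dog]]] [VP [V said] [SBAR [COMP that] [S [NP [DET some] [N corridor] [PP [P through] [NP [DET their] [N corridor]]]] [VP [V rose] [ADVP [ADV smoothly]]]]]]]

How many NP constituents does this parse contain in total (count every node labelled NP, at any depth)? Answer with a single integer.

Scanning left to right, an opening `[NP` appears at word positions 1, 1, 6, 10, 13 — 5 in total.

5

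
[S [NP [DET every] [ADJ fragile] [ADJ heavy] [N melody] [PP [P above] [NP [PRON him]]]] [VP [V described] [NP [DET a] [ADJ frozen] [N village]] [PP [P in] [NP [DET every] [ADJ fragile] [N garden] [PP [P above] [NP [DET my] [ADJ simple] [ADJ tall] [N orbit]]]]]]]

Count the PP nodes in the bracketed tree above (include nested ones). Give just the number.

3

Listing each PP by its span: [PP above him]; [PP in every fragile garden above my simple tall orbit]; [PP above my simple tall orbit] — that makes 3.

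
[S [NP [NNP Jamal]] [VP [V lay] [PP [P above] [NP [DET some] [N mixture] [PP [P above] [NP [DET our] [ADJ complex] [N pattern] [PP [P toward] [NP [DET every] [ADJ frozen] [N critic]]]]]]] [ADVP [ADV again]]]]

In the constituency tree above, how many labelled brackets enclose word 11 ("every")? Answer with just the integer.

9

Path from the root down to the word: S → VP → PP → NP → PP → NP → PP → NP → DET. That is 9 enclosing brackets.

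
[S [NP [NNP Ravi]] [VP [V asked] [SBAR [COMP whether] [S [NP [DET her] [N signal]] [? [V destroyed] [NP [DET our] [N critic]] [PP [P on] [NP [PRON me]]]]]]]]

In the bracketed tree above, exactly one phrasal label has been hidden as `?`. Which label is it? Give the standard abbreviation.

VP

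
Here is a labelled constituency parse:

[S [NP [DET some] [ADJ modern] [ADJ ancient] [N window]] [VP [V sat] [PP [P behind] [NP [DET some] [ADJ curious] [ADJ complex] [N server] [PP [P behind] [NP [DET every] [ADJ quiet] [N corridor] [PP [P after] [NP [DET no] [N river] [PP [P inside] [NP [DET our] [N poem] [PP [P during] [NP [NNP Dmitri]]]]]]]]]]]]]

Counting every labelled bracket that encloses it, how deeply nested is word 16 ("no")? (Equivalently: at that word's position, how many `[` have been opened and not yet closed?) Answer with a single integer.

Counting open brackets not yet closed at "no": [S [VP [PP [NP [PP [NP [PP [NP [DET = 9.

9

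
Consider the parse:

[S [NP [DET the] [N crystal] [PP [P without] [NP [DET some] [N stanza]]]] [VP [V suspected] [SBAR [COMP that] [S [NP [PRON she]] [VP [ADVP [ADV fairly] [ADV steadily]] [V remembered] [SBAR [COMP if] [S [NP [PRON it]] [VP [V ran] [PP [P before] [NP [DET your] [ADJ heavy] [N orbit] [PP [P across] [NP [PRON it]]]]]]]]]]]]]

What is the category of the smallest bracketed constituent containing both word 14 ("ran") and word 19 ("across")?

The smallest bracket enclosing both words is [VP ran before your heavy orbit across it], so the label is VP.

VP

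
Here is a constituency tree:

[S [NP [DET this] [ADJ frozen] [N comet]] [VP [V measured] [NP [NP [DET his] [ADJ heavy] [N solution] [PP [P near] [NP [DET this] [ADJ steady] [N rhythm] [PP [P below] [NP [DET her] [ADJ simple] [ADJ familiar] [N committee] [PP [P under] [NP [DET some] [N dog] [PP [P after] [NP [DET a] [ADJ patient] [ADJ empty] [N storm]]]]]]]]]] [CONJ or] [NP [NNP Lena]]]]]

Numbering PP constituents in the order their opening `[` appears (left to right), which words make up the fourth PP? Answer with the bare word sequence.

In left-to-right order the PP constituents are "near this steady rhythm below her simple familiar committee under some dog after a patient empty storm"; "below her simple familiar committee under some dog after a patient empty storm"; "under some dog after a patient empty storm"; "after a patient empty storm". Number 4 is "after a patient empty storm".

after a patient empty storm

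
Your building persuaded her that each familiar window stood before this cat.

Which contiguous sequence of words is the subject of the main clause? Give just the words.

In the main clause the verb is "persuaded"; the NP preceding it, "your building", is the subject.

your building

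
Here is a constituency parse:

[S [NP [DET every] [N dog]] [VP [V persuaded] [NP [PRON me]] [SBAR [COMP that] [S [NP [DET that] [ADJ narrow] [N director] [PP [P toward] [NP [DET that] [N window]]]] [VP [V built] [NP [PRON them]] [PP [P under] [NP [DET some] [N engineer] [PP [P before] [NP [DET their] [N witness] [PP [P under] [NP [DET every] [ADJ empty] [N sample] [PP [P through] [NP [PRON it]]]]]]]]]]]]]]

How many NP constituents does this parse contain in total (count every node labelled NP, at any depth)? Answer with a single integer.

9

Scanning left to right, an opening `[NP` appears at word positions 1, 4, 6, 10, 13, 15, 18, 21, 25 — 9 in total.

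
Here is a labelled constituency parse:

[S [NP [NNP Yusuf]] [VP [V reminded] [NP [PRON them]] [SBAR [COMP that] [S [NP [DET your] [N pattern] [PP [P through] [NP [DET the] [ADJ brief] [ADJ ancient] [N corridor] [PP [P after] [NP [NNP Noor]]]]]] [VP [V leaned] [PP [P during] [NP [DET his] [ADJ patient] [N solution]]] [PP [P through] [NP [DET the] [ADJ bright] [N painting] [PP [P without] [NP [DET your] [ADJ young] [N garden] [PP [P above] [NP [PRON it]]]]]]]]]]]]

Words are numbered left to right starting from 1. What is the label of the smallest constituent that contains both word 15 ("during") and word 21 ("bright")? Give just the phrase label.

Word 15 lies under S → VP → SBAR → S → VP → PP → P; word 21 lies under S → VP → SBAR → S → VP → PP → NP → ADJ. The lowest shared node is the VP.

VP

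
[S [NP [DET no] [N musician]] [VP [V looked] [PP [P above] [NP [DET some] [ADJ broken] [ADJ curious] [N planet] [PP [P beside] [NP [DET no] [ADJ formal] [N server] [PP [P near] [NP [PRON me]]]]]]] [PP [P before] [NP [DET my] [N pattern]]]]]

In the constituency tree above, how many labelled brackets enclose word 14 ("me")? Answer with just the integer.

9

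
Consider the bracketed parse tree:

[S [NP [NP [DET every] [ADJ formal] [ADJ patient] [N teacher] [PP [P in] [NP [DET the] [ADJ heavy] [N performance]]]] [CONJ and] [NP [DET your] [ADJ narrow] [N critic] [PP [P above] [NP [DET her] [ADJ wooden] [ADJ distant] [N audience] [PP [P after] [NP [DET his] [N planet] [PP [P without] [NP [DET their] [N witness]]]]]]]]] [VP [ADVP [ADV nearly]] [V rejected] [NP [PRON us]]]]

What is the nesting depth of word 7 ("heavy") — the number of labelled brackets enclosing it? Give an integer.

Path from the root down to the word: S → NP → NP → PP → NP → ADJ. That is 6 enclosing brackets.

6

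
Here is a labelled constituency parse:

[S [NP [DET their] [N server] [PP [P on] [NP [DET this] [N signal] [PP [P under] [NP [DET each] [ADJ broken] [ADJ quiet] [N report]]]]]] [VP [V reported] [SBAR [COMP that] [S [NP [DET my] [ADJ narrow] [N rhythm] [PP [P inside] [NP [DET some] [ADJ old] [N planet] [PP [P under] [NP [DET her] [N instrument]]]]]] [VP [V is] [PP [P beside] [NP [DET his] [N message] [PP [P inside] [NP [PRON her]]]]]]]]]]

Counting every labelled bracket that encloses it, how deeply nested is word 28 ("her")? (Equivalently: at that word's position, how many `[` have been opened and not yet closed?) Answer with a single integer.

10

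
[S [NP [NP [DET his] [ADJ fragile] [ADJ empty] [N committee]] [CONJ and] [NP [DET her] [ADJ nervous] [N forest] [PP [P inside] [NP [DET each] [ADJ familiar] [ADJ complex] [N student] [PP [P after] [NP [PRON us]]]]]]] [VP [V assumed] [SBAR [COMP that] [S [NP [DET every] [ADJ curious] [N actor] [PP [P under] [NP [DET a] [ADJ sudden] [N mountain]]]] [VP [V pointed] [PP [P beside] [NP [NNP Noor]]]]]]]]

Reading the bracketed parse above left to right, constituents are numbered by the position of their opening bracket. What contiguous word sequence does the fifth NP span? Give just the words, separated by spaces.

us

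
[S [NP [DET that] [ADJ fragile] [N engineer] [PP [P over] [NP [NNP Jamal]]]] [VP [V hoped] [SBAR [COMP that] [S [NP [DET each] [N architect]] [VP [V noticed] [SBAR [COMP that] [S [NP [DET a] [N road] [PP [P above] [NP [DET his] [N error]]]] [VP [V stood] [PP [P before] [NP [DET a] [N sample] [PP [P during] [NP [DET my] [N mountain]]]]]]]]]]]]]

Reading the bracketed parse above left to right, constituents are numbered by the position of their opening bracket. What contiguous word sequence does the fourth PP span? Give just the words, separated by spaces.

during my mountain

The PP opening brackets appear, in order, over: "over Jamal"; "above his error"; "before a sample during my mountain"; "during my mountain". The fourth one spans "during my mountain".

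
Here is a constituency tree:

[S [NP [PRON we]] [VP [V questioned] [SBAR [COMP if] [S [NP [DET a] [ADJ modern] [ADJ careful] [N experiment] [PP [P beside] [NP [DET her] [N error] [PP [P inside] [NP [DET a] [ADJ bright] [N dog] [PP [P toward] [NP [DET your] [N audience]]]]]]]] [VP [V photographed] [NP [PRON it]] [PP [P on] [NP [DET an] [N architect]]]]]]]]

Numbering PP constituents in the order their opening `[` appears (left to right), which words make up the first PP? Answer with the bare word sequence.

The PP opening brackets appear, in order, over: "beside her error inside a bright dog toward your audience"; "inside a bright dog toward your audience"; "toward your audience"; "on an architect". The first one spans "beside her error inside a bright dog toward your audience".

beside her error inside a bright dog toward your audience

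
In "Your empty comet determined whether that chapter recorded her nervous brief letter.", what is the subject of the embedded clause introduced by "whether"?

that chapter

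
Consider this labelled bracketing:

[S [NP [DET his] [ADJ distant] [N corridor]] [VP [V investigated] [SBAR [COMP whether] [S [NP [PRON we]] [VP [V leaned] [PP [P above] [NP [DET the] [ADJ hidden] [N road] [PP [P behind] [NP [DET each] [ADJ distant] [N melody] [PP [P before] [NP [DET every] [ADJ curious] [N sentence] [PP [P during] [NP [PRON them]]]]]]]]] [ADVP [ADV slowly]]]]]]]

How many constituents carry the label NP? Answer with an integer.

6

Scanning left to right, an opening `[NP` appears at word positions 1, 6, 9, 13, 17, 21 — 6 in total.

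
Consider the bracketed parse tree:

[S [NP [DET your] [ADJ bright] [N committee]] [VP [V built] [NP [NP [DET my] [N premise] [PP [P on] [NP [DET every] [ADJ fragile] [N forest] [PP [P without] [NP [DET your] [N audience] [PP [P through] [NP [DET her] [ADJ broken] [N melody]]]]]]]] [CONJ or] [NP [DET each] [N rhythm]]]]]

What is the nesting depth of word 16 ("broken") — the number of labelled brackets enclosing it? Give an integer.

11

The word sits inside ADJ, which is inside NP, inside PP, inside NP, inside PP, inside NP, inside PP, inside NP, inside NP, inside VP, inside S — 11 brackets in all.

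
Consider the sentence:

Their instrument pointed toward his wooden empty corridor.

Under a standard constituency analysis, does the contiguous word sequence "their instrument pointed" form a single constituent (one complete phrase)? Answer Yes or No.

No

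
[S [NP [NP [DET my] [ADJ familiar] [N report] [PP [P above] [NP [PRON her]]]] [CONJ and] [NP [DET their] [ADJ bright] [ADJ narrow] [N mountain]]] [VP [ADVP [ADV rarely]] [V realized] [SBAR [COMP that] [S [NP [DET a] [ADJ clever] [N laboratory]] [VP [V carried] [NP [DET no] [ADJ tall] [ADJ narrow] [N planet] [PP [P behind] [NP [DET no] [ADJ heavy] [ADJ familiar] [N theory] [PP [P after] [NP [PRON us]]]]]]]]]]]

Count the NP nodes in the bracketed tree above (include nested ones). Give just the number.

8

The NP constituents are: [NP my familiar report above her and their bright narrow mountain]; [NP my familiar report above her]; [NP her]; [NP their bright narrow mountain]; [NP a clever laboratory]; [NP no tall narrow planet behind no heavy familiar theory after us] …. Total: 8.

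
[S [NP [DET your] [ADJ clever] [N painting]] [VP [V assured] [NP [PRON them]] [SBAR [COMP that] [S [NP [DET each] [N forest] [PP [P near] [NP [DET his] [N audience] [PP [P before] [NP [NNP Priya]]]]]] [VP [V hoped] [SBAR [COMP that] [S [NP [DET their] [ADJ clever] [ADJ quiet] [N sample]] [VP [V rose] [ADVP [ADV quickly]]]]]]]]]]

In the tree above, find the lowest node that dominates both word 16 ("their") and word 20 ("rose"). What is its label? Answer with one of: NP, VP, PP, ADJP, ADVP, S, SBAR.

S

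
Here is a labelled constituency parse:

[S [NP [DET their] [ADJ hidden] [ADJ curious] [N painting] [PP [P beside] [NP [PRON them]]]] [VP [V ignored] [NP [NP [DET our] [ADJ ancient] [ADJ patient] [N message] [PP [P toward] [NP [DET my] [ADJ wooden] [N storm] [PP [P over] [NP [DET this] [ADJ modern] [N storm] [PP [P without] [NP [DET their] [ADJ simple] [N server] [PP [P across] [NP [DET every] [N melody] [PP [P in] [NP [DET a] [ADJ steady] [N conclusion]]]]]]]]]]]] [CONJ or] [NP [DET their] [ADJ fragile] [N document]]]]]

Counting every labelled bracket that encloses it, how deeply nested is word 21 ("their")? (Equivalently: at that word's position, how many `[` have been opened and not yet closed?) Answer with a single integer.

11

Counting open brackets not yet closed at "their": [S [VP [NP [NP [PP [NP [PP [NP [PP [NP [DET = 11.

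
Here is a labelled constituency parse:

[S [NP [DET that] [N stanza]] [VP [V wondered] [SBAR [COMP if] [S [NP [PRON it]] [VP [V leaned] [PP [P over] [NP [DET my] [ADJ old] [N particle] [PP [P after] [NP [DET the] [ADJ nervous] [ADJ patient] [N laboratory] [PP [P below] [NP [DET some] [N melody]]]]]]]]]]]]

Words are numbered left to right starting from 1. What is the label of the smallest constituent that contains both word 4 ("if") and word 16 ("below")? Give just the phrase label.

SBAR

Both words fall inside [SBAR if it leaned over my old particle after the nervous patient laboratory below some melody] (words 4–18), and no smaller constituent contains them both. Label: SBAR.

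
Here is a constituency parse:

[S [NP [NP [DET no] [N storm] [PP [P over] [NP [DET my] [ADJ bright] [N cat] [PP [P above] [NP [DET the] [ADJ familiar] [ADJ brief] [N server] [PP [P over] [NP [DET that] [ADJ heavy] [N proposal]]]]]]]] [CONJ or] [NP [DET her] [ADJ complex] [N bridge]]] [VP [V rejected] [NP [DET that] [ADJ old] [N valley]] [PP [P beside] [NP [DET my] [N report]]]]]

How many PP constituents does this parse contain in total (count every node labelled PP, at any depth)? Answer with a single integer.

The PP constituents are: [PP over my bright cat above the familiar brief server over that heavy proposal]; [PP above the familiar brief server over that heavy proposal]; [PP over that heavy proposal]; [PP beside my report]. Total: 4.

4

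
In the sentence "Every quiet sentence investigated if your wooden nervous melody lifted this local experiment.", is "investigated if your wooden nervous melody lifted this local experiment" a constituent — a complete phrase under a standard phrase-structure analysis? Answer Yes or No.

Yes

These words form the whole verb phrase headed by "investigated", so yes — one constituent.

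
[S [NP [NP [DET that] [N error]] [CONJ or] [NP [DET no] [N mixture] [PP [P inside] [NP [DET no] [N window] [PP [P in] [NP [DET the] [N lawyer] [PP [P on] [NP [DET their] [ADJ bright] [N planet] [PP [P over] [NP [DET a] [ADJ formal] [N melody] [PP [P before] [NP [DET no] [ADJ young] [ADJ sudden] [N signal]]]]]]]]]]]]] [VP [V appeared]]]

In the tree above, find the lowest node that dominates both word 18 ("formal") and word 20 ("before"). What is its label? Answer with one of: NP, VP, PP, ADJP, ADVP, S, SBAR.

NP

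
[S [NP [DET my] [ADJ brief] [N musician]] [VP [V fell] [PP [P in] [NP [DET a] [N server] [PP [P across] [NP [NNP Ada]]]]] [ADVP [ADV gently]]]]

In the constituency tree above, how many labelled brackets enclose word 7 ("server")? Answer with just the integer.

5

Counting open brackets not yet closed at "server": [S [VP [PP [NP [N = 5.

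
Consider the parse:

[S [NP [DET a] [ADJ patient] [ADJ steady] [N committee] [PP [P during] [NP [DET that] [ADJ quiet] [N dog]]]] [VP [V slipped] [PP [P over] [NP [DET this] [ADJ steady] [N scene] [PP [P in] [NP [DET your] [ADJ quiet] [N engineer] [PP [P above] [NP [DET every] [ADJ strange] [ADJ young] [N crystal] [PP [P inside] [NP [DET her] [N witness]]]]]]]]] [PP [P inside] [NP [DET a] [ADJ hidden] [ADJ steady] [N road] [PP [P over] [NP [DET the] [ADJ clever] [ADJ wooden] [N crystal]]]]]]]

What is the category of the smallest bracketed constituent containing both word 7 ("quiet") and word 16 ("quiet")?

Both words fall inside [S a patient steady committee during that quiet dog slipped over this steady scene in your quiet engineer above every strange young crystal inside her witness inside a hidden steady road over the clever wooden crystal] (words 1–35), and no smaller constituent contains them both. Label: S.

S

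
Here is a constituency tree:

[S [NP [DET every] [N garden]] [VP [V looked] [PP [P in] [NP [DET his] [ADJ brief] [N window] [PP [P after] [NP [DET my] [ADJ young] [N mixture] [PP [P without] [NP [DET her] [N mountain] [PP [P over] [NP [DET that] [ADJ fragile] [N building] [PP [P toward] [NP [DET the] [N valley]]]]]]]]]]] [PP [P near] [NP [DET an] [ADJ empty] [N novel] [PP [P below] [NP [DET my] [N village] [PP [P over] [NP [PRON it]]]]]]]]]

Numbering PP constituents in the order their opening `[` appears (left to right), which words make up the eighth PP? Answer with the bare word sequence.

over it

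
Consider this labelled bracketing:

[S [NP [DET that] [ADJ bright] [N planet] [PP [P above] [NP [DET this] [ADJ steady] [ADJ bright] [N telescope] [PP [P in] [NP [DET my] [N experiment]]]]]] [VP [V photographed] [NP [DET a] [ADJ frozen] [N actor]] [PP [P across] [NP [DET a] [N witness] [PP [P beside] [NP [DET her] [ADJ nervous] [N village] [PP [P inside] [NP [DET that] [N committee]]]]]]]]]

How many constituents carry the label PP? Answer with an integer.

Listing each PP by its span: [PP above this steady bright telescope in my experiment]; [PP in my experiment]; [PP across a witness beside her nervous village inside that committee]; [PP beside her nervous village inside that committee]; [PP inside that committee] — that makes 5.

5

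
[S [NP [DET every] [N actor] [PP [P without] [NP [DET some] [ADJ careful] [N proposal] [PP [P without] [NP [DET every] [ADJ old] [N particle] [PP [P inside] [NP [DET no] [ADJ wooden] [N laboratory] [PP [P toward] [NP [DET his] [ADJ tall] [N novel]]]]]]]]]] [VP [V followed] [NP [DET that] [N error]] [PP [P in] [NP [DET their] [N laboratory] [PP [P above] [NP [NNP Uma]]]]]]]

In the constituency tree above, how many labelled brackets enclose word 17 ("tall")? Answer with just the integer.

11

Counting open brackets not yet closed at "tall": [S [NP [PP [NP [PP [NP [PP [NP [PP [NP [ADJ = 11.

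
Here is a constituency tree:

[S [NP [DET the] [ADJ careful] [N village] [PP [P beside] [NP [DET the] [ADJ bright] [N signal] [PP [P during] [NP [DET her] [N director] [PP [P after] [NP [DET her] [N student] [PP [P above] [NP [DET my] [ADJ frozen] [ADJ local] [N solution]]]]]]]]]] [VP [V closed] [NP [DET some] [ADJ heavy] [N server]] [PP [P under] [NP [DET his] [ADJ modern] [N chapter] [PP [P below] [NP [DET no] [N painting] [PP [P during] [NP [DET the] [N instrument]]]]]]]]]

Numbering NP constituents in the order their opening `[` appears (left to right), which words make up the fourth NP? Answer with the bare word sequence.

her student above my frozen local solution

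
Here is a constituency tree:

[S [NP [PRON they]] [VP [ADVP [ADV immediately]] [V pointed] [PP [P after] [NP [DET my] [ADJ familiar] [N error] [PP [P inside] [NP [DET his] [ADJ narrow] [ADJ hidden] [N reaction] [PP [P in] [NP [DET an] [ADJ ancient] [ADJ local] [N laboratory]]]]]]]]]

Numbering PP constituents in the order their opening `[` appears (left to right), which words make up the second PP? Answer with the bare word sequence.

inside his narrow hidden reaction in an ancient local laboratory

The PP opening brackets appear, in order, over: "after my familiar error inside his narrow hidden reaction in an ancient local laboratory"; "inside his narrow hidden reaction in an ancient local laboratory"; "in an ancient local laboratory". The second one spans "inside his narrow hidden reaction in an ancient local laboratory".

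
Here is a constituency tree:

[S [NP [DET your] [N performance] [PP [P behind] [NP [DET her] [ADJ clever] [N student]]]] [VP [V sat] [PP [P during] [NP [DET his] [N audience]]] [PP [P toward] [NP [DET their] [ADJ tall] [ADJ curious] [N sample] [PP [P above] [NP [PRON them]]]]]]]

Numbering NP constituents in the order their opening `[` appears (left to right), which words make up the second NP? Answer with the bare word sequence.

In left-to-right order the NP constituents are "your performance behind her clever student"; "her clever student"; "his audience"; "their tall curious sample above them"; "them". Number 2 is "her clever student".

her clever student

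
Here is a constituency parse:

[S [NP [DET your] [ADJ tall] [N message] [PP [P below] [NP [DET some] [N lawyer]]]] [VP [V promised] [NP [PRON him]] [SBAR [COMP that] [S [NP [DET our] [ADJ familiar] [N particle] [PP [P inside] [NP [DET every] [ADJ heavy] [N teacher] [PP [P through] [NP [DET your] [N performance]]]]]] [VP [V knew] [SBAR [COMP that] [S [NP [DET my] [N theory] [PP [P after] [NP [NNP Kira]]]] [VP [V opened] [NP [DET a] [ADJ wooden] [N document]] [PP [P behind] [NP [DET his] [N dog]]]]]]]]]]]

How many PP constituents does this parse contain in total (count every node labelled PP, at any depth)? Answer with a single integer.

5

Listing each PP by its span: [PP below some lawyer]; [PP inside every heavy teacher through your performance]; [PP through your performance]; [PP after Kira]; [PP behind his dog] — that makes 5.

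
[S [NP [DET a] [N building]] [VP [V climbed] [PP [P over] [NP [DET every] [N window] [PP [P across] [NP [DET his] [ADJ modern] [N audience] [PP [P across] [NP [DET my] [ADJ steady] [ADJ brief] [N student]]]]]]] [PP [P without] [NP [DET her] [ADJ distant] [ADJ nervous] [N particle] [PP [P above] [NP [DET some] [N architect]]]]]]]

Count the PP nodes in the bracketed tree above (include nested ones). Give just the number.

5

Listing each PP by its span: [PP over every window across his modern audience across my steady brief student]; [PP across his modern audience across my steady brief student]; [PP across my steady brief student]; [PP without her distant nervous particle above some architect]; [PP above some architect] — that makes 5.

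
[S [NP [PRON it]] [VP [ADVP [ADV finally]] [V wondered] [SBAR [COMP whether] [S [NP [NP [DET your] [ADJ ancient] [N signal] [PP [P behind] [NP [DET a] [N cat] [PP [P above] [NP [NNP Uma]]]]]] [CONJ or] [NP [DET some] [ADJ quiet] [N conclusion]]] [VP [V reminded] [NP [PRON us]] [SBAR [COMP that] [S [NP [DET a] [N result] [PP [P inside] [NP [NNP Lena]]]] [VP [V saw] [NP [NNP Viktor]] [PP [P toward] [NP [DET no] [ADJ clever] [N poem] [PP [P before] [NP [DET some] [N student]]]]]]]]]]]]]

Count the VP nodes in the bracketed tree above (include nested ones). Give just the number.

3

Listing each VP by its span: [VP finally wondered whether your ancient signal behind a cat above Uma or some quiet conclusion reminded us that a result inside Lena saw Viktor toward no clever poem before some student]; [VP reminded us that a result inside Lena saw Viktor toward no clever poem before some student]; [VP saw Viktor toward no clever poem before some student] — that makes 3.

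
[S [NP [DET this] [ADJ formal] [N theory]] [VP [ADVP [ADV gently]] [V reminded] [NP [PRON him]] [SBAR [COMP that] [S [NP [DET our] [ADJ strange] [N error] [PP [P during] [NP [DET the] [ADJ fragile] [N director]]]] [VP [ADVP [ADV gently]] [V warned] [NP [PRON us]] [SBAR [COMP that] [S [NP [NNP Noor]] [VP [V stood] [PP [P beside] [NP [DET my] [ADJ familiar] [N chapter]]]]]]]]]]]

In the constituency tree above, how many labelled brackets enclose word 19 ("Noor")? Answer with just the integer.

9

Path from the root down to the word: S → VP → SBAR → S → VP → SBAR → S → NP → NNP. That is 9 enclosing brackets.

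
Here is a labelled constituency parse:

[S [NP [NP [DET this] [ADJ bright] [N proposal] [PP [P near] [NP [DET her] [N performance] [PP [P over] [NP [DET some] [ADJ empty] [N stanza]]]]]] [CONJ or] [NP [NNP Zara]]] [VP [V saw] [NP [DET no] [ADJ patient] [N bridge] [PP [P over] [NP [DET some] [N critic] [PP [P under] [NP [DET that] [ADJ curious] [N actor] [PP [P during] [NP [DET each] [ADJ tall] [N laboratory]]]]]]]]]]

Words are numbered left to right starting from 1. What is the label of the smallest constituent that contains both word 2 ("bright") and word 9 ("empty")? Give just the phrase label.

NP

Both words fall inside [NP this bright proposal near her performance over some empty stanza] (words 1–10), and no smaller constituent contains them both. Label: NP.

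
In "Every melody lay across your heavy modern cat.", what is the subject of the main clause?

every melody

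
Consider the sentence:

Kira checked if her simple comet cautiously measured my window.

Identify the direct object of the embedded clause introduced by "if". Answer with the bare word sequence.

"measured" heads the VP of the embedded clause introduced by "if", and "my window" is its direct object.

my window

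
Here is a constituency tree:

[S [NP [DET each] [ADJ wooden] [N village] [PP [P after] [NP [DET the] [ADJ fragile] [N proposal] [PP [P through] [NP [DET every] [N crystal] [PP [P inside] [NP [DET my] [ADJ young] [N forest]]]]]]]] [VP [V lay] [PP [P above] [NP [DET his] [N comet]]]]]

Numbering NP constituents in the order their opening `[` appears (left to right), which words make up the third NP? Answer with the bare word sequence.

every crystal inside my young forest

The NP opening brackets appear, in order, over: "each wooden village after the fragile proposal through every crystal inside my young forest"; "the fragile proposal through every crystal inside my young forest"; "every crystal inside my young forest"; "my young forest"; "his comet". The third one spans "every crystal inside my young forest".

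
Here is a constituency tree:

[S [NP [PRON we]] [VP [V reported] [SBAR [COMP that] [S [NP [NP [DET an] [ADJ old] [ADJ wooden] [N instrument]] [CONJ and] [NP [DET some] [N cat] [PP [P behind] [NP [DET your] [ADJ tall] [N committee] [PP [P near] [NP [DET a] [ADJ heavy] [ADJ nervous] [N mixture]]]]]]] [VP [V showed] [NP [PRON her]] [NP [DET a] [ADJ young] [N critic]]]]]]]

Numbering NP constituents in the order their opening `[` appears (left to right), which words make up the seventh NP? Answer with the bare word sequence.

In left-to-right order the NP constituents are "we"; "an old wooden instrument and some cat behind your tall committee near a heavy nervous mixture"; "an old wooden instrument"; "some cat behind your tall committee near a heavy nervous mixture"; "your tall committee near a heavy nervous mixture"; "a heavy nervous mixture"; "her"; "a young critic". Number 7 is "her".

her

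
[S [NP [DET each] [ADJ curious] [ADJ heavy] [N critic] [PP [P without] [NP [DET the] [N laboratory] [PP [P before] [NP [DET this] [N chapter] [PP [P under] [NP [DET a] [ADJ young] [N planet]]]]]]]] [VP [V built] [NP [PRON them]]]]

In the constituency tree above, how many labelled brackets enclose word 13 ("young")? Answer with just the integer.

9

Path from the root down to the word: S → NP → PP → NP → PP → NP → PP → NP → ADJ. That is 9 enclosing brackets.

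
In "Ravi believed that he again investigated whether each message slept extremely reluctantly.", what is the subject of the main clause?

Ravi

The subject of the main clause is the NP immediately before the verb "believed": "Ravi".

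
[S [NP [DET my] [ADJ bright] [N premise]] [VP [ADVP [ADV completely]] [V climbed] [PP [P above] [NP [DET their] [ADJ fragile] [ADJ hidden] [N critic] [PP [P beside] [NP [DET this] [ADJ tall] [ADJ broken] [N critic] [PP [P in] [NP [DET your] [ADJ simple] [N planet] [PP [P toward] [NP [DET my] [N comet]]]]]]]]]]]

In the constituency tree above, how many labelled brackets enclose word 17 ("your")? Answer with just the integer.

9

Path from the root down to the word: S → VP → PP → NP → PP → NP → PP → NP → DET. That is 9 enclosing brackets.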